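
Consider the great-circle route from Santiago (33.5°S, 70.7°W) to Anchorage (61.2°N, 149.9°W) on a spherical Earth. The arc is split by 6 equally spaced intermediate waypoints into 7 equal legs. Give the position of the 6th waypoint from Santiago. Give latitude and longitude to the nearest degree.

≈ (51°N, 126°W)

From cos δ = sin φ₁ sin φ₂ + cos φ₁ cos φ₂ cos Δλ, the central angle is δ ≈ 1.991 rad (114.1°).
Interpolate at f = 6/7 with slerp weights a = sin((1−f)δ)/sin δ ≈ 0.307, b = sin(fδ)/sin δ ≈ 1.085.
p = a·p₁ + b·p₂ ≈ (-0.368, -0.504, 0.781); φ = arcsin(p_z) ≈ 51.39°, λ = atan2(p_y, p_x) ≈ -126.10°.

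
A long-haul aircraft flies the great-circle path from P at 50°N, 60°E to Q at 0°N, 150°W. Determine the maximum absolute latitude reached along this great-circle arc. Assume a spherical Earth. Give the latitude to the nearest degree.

The great circle lies in the plane with unit normal n̂ = (p₁ × p₂)/|p₁ × p₂|.
Here n̂_z ≈ +0.387; the vertex latitude is φ_max = arccos|n̂_z| ≈ 67.2°.
Check via Clairaut: cos φ_max = |cos φ₁| · sin C = cos(50.0°)·sin(37.0°) ≈ 0.387, again giving ≈ 67.2°.

≈ 67°N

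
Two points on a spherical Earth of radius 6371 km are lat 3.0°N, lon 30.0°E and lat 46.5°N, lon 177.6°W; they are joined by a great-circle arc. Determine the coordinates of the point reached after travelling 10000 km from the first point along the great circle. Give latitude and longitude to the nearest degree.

Write both endpoints as unit vectors p₁, p₂ with components (cos φ cos λ, cos φ sin λ, sin φ).
The central angle between the endpoints is δ = arccos(p₁·p₂) ≈ 2.179 rad (124.8°). The total great-circle distance is δ·R ≈ 2.179 × 6371 ≈ 13881 km, so the target fraction is f = 10000/13881 ≈ 0.720.
Interpolate at f ≈ 0.720 with slerp weights a = sin((1−f)δ)/sin δ ≈ 0.697, b = sin(fδ)/sin δ ≈ 1.218.
p = a·p₁ + b·p₂ ≈ (-0.235, 0.313, 0.920); φ = arcsin(p_z) ≈ 66.96°, λ = atan2(p_y, p_x) ≈ 126.90°.

≈ lat 67°N, lon 127°E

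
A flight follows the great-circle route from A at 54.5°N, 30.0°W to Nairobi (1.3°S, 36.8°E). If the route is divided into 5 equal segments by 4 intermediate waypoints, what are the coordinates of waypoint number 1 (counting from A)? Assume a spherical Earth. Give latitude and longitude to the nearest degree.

Write both endpoints as unit vectors p₁, p₂ with components (cos φ cos λ, cos φ sin λ, sin φ).
The central angle between the endpoints is δ = arccos(p₁·p₂) ≈ 1.359 rad (77.9°).
Interpolate at f = 1/5 with slerp weights a = sin((1−f)δ)/sin δ ≈ 0.906, b = sin(fδ)/sin δ ≈ 0.275.
p = a·p₁ + b·p₂ ≈ (0.675, -0.098, 0.731); φ = arcsin(p_z) ≈ 46.97°, λ = atan2(p_y, p_x) ≈ -8.30°.

≈ 47°N, 8°W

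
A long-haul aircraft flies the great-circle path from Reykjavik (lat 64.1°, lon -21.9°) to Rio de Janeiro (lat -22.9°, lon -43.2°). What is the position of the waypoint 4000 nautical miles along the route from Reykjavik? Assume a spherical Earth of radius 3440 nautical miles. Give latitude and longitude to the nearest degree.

≈ lat -1°, lon -40°

Write both endpoints as unit vectors p₁, p₂ with components (cos φ cos λ, cos φ sin λ, sin φ).
The central angle between the endpoints is δ = arccos(p₁·p₂) ≈ 1.546 rad (88.6°). The total great-circle distance is δ·R ≈ 1.546 × 3440 ≈ 5318 nmi, so the target fraction is f = 4000/5318 ≈ 0.752.
Interpolate at f ≈ 0.752 with slerp weights a = sin((1−f)δ)/sin δ ≈ 0.374, b = sin(fδ)/sin δ ≈ 0.918.
p = a·p₁ + b·p₂ ≈ (0.768, -0.640, -0.021); φ = arcsin(p_z) ≈ -1.20°, λ = atan2(p_y, p_x) ≈ -39.80°.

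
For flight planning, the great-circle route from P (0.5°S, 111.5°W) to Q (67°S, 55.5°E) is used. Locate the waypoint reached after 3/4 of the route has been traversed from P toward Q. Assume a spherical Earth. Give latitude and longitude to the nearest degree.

≈ (82°S, 67°W)

The haversine formula gives a central angle δ ≈ 1.953 rad (111.9°) between the endpoints.
Interpolate at f = 3/4 with slerp weights a = sin((1−f)δ)/sin δ ≈ 0.505, b = sin(fδ)/sin δ ≈ 1.072.
p = a·p₁ + b·p₂ ≈ (0.052, -0.125, -0.991); φ = arcsin(p_z) ≈ -82.21°, λ = atan2(p_y, p_x) ≈ -67.47°.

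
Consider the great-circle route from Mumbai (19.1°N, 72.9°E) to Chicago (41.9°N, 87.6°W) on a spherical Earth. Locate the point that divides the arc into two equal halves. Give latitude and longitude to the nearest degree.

≈ 71°N, 27°E

Write both endpoints as unit vectors p₁, p₂ with components (cos φ cos λ, cos φ sin λ, sin φ).
The central angle between the endpoints is δ = arccos(p₁·p₂) ≈ 2.031 rad (116.4°).
Interpolate at f = 1/2 with slerp weights a = sin((1−f)δ)/sin δ ≈ 0.949, b = sin(fδ)/sin δ ≈ 0.949.
p = a·p₁ + b·p₂ ≈ (0.293, 0.151, 0.944); φ = arcsin(p_z) ≈ 70.74°, λ = atan2(p_y, p_x) ≈ 27.30°.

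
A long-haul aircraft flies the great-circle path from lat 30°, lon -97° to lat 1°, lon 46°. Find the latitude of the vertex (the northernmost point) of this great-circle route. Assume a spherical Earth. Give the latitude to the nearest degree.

≈ 44°

The great circle lies in the plane with unit normal n̂ = (p₁ × p₂)/|p₁ × p₂|.
Here n̂_z ≈ +0.713; the vertex latitude is φ_max = arccos|n̂_z| ≈ 44.5°.
Check via Clairaut: cos φ_max = |cos φ₁| · sin C = cos(30.0°)·sin(55.4°) ≈ 0.713, again giving ≈ 44.5°.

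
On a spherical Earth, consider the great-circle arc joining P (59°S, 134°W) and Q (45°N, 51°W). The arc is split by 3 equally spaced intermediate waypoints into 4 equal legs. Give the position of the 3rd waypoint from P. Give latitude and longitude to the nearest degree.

Write both endpoints as unit vectors p₁, p₂ with components (cos φ cos λ, cos φ sin λ, sin φ).
The central angle between the endpoints is δ = arccos(p₁·p₂) ≈ 2.167 rad (124.2°).
Interpolate at f = 3/4 with slerp weights a = sin((1−f)δ)/sin δ ≈ 0.623, b = sin(fδ)/sin δ ≈ 1.207.
p = a·p₁ + b·p₂ ≈ (0.314, -0.894, 0.319); φ = arcsin(p_z) ≈ 18.61°, λ = atan2(p_y, p_x) ≈ -70.65°.

≈ (19°N, 71°W)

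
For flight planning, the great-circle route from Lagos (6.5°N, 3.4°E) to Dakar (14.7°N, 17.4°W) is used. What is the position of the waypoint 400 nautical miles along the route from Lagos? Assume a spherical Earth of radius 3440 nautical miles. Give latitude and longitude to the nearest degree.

≈ (9°N, 3°W)

From cos δ = sin φ₁ sin φ₂ + cos φ₁ cos φ₂ cos Δλ, the central angle is δ ≈ 0.384 rad (22.0°). The total great-circle distance is δ·R ≈ 0.384 × 3440 ≈ 1321 nmi, so the target fraction is f = 400/1321 ≈ 0.303.
Interpolate at f ≈ 0.303 with slerp weights a = sin((1−f)δ)/sin δ ≈ 0.706, b = sin(fδ)/sin δ ≈ 0.310.
p = a·p₁ + b·p₂ ≈ (0.986, -0.048, 0.159); φ = arcsin(p_z) ≈ 9.12°, λ = atan2(p_y, p_x) ≈ -2.78°.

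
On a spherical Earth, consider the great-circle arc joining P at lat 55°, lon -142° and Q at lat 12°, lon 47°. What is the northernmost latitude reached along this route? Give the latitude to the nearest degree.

The great circle lies in the plane with unit normal n̂ = (p₁ × p₂)/|p₁ × p₂|.
Here n̂_z ≈ -0.095; the vertex latitude is φ_max = arccos|n̂_z| ≈ 84.5°.
Check via Clairaut: cos φ_max = |cos φ₁| · sin C = cos(55.0°)·sin(9.5°) ≈ 0.095, again giving ≈ 84.5°.

≈ 85°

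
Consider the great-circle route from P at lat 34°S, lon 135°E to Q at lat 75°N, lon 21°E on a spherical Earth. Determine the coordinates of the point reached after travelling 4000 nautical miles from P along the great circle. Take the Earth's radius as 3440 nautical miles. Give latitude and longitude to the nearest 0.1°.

From cos δ = sin φ₁ sin φ₂ + cos φ₁ cos φ₂ cos Δλ, the central angle is δ ≈ 2.249 rad (128.9°). The total great-circle distance is δ·R ≈ 2.249 × 3440 ≈ 7737 nmi, so the target fraction is f = 4000/7737 ≈ 0.517.
Interpolate at f ≈ 0.517 with slerp weights a = sin((1−f)δ)/sin δ ≈ 1.136, b = sin(fδ)/sin δ ≈ 1.179.
p = a·p₁ + b·p₂ ≈ (-0.381, 0.775, 0.503); φ = arcsin(p_z) ≈ 30.21°, λ = atan2(p_y, p_x) ≈ 116.18°.

≈ lat 30.2°N, lon 116.2°E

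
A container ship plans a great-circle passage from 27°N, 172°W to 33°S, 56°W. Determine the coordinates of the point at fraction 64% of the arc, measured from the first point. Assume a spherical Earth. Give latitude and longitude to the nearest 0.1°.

Write both endpoints as unit vectors p₁, p₂ with components (cos φ cos λ, cos φ sin λ, sin φ).
The central angle between the endpoints is δ = arccos(p₁·p₂) ≈ 2.183 rad (125.1°).
Interpolate at f = 0.64 with slerp weights a = sin((1−f)δ)/sin δ ≈ 0.865, b = sin(fδ)/sin δ ≈ 1.204.
p = a·p₁ + b·p₂ ≈ (-0.198, -0.944, -0.263); φ = arcsin(p_z) ≈ -15.25°, λ = atan2(p_y, p_x) ≈ -101.87°.

≈ 15.3°S, 101.9°W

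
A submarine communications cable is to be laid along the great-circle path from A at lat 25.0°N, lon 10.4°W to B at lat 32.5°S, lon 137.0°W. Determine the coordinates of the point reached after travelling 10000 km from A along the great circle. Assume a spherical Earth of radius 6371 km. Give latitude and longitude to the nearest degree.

≈ lat 20°S, lon 91°W

From cos δ = sin φ₁ sin φ₂ + cos φ₁ cos φ₂ cos Δλ, the central angle is δ ≈ 2.322 rad (133.1°). The total great-circle distance is δ·R ≈ 2.322 × 6371 ≈ 14796 km, so the target fraction is f = 10000/14796 ≈ 0.676.
Interpolate at f ≈ 0.676 with slerp weights a = sin((1−f)δ)/sin δ ≈ 0.936, b = sin(fδ)/sin δ ≈ 1.369.
p = a·p₁ + b·p₂ ≈ (-0.010, -0.940, -0.340); φ = arcsin(p_z) ≈ -19.87°, λ = atan2(p_y, p_x) ≈ -90.62°.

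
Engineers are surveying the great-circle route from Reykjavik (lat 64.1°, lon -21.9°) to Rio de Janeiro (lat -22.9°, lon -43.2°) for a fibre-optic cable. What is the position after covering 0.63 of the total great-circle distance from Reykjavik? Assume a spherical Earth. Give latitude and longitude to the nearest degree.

≈ lat 10°, lon -38°

The haversine formula gives a central angle δ ≈ 1.546 rad (88.6°) between the endpoints.
Interpolate at f = 0.63 with slerp weights a = sin((1−f)δ)/sin δ ≈ 0.541, b = sin(fδ)/sin δ ≈ 0.827.
p = a·p₁ + b·p₂ ≈ (0.775, -0.610, 0.165); φ = arcsin(p_z) ≈ 9.51°, λ = atan2(p_y, p_x) ≈ -38.20°.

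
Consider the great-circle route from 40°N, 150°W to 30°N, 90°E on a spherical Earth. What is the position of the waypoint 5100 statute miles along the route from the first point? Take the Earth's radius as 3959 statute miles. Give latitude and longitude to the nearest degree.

The haversine formula gives a central angle δ ≈ 1.581 rad (90.6°) between the endpoints. The total great-circle distance is δ·R ≈ 1.581 × 3959 ≈ 6260 mi, so the target fraction is f = 5100/6260 ≈ 0.815.
Interpolate at f ≈ 0.815 with slerp weights a = sin((1−f)δ)/sin δ ≈ 0.289, b = sin(fδ)/sin δ ≈ 0.960.
p = a·p₁ + b·p₂ ≈ (-0.192, 0.721, 0.666); φ = arcsin(p_z) ≈ 41.74°, λ = atan2(p_y, p_x) ≈ 104.88°.

≈ 42°N, 105°E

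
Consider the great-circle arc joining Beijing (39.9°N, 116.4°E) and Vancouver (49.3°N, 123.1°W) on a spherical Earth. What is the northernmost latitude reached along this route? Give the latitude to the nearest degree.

≈ 64°N

The great circle lies in the plane with unit normal n̂ = (p₁ × p₂)/|p₁ × p₂|.
Here n̂_z ≈ +0.443; the vertex latitude is φ_max = arccos|n̂_z| ≈ 63.7°.
Check via Clairaut: cos φ_max = |cos φ₁| · sin C = cos(39.9°)·sin(35.3°) ≈ 0.443, again giving ≈ 63.7°.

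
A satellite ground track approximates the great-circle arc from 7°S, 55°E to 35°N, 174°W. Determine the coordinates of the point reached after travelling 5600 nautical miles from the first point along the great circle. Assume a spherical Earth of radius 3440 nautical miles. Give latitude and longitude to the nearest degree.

Write both endpoints as unit vectors p₁, p₂ with components (cos φ cos λ, cos φ sin λ, sin φ).
The central angle between the endpoints is δ = arccos(p₁·p₂) ≈ 2.218 rad (127.1°). The total great-circle distance is δ·R ≈ 2.218 × 3440 ≈ 7631 nmi, so the target fraction is f = 5600/7631 ≈ 0.734.
Interpolate at f ≈ 0.734 with slerp weights a = sin((1−f)δ)/sin δ ≈ 0.698, b = sin(fδ)/sin δ ≈ 1.252.
p = a·p₁ + b·p₂ ≈ (-0.622, 0.460, 0.633); φ = arcsin(p_z) ≈ 39.27°, λ = atan2(p_y, p_x) ≈ 143.50°.

≈ 39°N, 144°E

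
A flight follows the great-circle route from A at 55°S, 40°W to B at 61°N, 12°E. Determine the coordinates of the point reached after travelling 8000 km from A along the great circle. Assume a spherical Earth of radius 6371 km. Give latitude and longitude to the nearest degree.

≈ 13°N, 14°W

From cos δ = sin φ₁ sin φ₂ + cos φ₁ cos φ₂ cos Δλ, the central angle is δ ≈ 2.147 rad (123.0°). The total great-circle distance is δ·R ≈ 2.147 × 6371 ≈ 13682 km, so the target fraction is f = 8000/13682 ≈ 0.585.
Interpolate at f ≈ 0.585 with slerp weights a = sin((1−f)δ)/sin δ ≈ 0.928, b = sin(fδ)/sin δ ≈ 1.134.
p = a·p₁ + b·p₂ ≈ (0.946, -0.228, 0.232); φ = arcsin(p_z) ≈ 13.39°, λ = atan2(p_y, p_x) ≈ -13.55°.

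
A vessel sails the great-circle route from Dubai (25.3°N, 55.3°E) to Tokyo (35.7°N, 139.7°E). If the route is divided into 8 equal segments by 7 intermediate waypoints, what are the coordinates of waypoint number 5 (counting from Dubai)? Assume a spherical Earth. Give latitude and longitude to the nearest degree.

The haversine formula gives a central angle δ ≈ 1.244 rad (71.3°) between the endpoints.
Interpolate at f = 5/8 with slerp weights a = sin((1−f)δ)/sin δ ≈ 0.475, b = sin(fδ)/sin δ ≈ 0.741.
p = a·p₁ + b·p₂ ≈ (-0.214, 0.742, 0.635); φ = arcsin(p_z) ≈ 39.43°, λ = atan2(p_y, p_x) ≈ 106.11°.

≈ (39°N, 106°E)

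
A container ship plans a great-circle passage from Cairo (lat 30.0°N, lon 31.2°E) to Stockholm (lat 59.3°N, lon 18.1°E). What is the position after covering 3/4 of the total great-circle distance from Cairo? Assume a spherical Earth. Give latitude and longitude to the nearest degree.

Write both endpoints as unit vectors p₁, p₂ with components (cos φ cos λ, cos φ sin λ, sin φ).
The central angle between the endpoints is δ = arccos(p₁·p₂) ≈ 0.534 rad (30.6°).
Interpolate at f = 3/4 with slerp weights a = sin((1−f)δ)/sin δ ≈ 0.262, b = sin(fδ)/sin δ ≈ 0.766.
p = a·p₁ + b·p₂ ≈ (0.565, 0.239, 0.789); φ = arcsin(p_z) ≈ 52.13°, λ = atan2(p_y, p_x) ≈ 22.90°.

≈ lat 52°N, lon 23°E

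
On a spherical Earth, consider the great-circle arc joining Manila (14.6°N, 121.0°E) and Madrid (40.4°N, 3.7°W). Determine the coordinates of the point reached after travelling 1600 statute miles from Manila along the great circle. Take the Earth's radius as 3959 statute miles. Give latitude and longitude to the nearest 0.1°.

The haversine formula gives a central angle δ ≈ 1.830 rad (104.8°) between the endpoints. The total great-circle distance is δ·R ≈ 1.830 × 3959 ≈ 7244 mi, so the target fraction is f = 1600/7244 ≈ 0.221.
Interpolate at f ≈ 0.221 with slerp weights a = sin((1−f)δ)/sin δ ≈ 1.024, b = sin(fδ)/sin δ ≈ 0.407.
p = a·p₁ + b·p₂ ≈ (-0.201, 0.829, 0.522); φ = arcsin(p_z) ≈ 31.45°, λ = atan2(p_y, p_x) ≈ 103.63°.

≈ 31.4°N, 103.6°E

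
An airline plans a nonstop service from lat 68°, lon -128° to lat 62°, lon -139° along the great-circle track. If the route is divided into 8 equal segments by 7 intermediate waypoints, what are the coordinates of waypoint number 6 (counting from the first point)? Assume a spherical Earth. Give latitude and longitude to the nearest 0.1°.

The haversine formula gives a central angle δ ≈ 0.132 rad (7.6°) between the endpoints.
Interpolate at f = 6/8 with slerp weights a = sin((1−f)δ)/sin δ ≈ 0.251, b = sin(fδ)/sin δ ≈ 0.751.
p = a·p₁ + b·p₂ ≈ (-0.324, -0.305, 0.895); φ = arcsin(p_z) ≈ 63.57°, λ = atan2(p_y, p_x) ≈ -136.69°.

≈ lat 63.6°, lon -136.7°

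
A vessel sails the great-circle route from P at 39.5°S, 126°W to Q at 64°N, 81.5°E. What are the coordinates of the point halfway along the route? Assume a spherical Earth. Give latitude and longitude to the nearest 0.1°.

Write both endpoints as unit vectors p₁, p₂ with components (cos φ cos λ, cos φ sin λ, sin φ).
The central angle between the endpoints is δ = arccos(p₁·p₂) ≈ 2.630 rad (150.7°).
Interpolate at f = 1/2 with slerp weights a = sin((1−f)δ)/sin δ ≈ 1.974, b = sin(fδ)/sin δ ≈ 1.974.
p = a·p₁ + b·p₂ ≈ (-0.768, -0.377, 0.519); φ = arcsin(p_z) ≈ 31.25°, λ = atan2(p_y, p_x) ≈ -153.87°.

≈ 31.2°N, 153.9°W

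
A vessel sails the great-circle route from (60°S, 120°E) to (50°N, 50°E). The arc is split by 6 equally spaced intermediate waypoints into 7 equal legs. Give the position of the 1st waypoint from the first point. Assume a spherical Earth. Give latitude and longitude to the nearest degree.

≈ (46°S, 101°E)

Convert each endpoint to a unit vector on the sphere (x = cos φ cos λ, y = cos φ sin λ, z = sin φ).
The central angle between the endpoints is δ = arccos(p₁·p₂) ≈ 2.157 rad (123.6°).
Interpolate at f = 1/7 with slerp weights a = sin((1−f)δ)/sin δ ≈ 1.154, b = sin(fδ)/sin δ ≈ 0.364.
p = a·p₁ + b·p₂ ≈ (-0.138, 0.679, -0.721); φ = arcsin(p_z) ≈ -46.12°, λ = atan2(p_y, p_x) ≈ 101.50°.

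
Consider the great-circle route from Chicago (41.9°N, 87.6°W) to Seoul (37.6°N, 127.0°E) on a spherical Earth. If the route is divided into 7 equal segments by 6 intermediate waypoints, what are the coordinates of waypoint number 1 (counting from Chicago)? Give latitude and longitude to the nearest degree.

Write both endpoints as unit vectors p₁, p₂ with components (cos φ cos λ, cos φ sin λ, sin φ).
The central angle between the endpoints is δ = arccos(p₁·p₂) ≈ 1.649 rad (94.5°).
Interpolate at f = 1/7 with slerp weights a = sin((1−f)δ)/sin δ ≈ 0.991, b = sin(fδ)/sin δ ≈ 0.234.
p = a·p₁ + b·p₂ ≈ (-0.081, -0.589, 0.804); φ = arcsin(p_z) ≈ 53.55°, λ = atan2(p_y, p_x) ≈ -97.81°.

≈ (54°N, 98°W)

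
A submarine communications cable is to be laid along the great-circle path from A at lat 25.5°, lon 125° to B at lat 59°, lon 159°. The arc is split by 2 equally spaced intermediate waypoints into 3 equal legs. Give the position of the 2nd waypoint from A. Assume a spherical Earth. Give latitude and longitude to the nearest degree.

≈ lat 49°, lon 143°

From cos δ = sin φ₁ sin φ₂ + cos φ₁ cos φ₂ cos Δλ, the central angle is δ ≈ 0.716 rad (41.0°).
Interpolate at f = 2/3 with slerp weights a = sin((1−f)δ)/sin δ ≈ 0.360, b = sin(fδ)/sin δ ≈ 0.700.
p = a·p₁ + b·p₂ ≈ (-0.523, 0.395, 0.755); φ = arcsin(p_z) ≈ 49.03°, λ = atan2(p_y, p_x) ≈ 142.90°.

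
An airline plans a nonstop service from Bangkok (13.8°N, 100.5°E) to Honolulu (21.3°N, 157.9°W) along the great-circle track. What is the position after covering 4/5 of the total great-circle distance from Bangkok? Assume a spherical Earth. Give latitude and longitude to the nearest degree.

≈ 26°N, 178°W

Write both endpoints as unit vectors p₁, p₂ with components (cos φ cos λ, cos φ sin λ, sin φ).
The central angle between the endpoints is δ = arccos(p₁·p₂) ≈ 1.666 rad (95.5°).
Interpolate at f = 4/5 with slerp weights a = sin((1−f)δ)/sin δ ≈ 0.329, b = sin(fδ)/sin δ ≈ 0.976.
p = a·p₁ + b·p₂ ≈ (-0.901, -0.028, 0.433); φ = arcsin(p_z) ≈ 25.66°, λ = atan2(p_y, p_x) ≈ -178.19°.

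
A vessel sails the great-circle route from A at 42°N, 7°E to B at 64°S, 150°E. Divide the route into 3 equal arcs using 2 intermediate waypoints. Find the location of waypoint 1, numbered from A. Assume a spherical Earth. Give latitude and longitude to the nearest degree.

Write both endpoints as unit vectors p₁, p₂ with components (cos φ cos λ, cos φ sin λ, sin φ).
The central angle between the endpoints is δ = arccos(p₁·p₂) ≈ 2.609 rad (149.5°).
Interpolate at f = 1/3 with slerp weights a = sin((1−f)δ)/sin δ ≈ 1.942, b = sin(fδ)/sin δ ≈ 1.505.
p = a·p₁ + b·p₂ ≈ (0.861, 0.506, -0.054); φ = arcsin(p_z) ≈ -3.07°, λ = atan2(p_y, p_x) ≈ 30.44°.

≈ 3°S, 30°E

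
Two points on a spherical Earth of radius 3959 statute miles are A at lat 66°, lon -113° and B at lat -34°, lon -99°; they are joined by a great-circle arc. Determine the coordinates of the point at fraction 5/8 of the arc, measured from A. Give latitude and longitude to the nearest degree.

Convert each endpoint to a unit vector on the sphere (x = cos φ cos λ, y = cos φ sin λ, z = sin φ).
The central angle between the endpoints is δ = arccos(p₁·p₂) ≈ 1.756 rad (100.6°).
Interpolate at f = 5/8 with slerp weights a = sin((1−f)δ)/sin δ ≈ 0.622, b = sin(fδ)/sin δ ≈ 0.905.
p = a·p₁ + b·p₂ ≈ (-0.216, -0.974, 0.062); φ = arcsin(p_z) ≈ 3.57°, λ = atan2(p_y, p_x) ≈ -102.52°.

≈ lat 4°, lon -103°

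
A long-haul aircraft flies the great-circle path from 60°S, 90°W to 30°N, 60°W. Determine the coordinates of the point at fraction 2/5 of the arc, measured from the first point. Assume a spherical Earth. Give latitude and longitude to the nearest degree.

From cos δ = sin φ₁ sin φ₂ + cos φ₁ cos φ₂ cos Δλ, the central angle is δ ≈ 1.629 rad (93.3°).
Interpolate at f = 2/5 with slerp weights a = sin((1−f)δ)/sin δ ≈ 0.830, b = sin(fδ)/sin δ ≈ 0.607.
p = a·p₁ + b·p₂ ≈ (0.263, -0.871, -0.415); φ = arcsin(p_z) ≈ -24.55°, λ = atan2(p_y, p_x) ≈ -73.19°.

≈ 25°S, 73°W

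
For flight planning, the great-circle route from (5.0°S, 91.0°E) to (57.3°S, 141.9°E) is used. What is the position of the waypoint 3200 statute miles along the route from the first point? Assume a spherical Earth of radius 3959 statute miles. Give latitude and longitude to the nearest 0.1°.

Convert each endpoint to a unit vector on the sphere (x = cos φ cos λ, y = cos φ sin λ, z = sin φ).
The central angle between the endpoints is δ = arccos(p₁·p₂) ≈ 1.145 rad (65.6°). The total great-circle distance is δ·R ≈ 1.145 × 3959 ≈ 4534 mi, so the target fraction is f = 3200/4534 ≈ 0.706.
Interpolate at f ≈ 0.706 with slerp weights a = sin((1−f)δ)/sin δ ≈ 0.363, b = sin(fδ)/sin δ ≈ 0.794.
p = a·p₁ + b·p₂ ≈ (-0.344, 0.626, -0.700); φ = arcsin(p_z) ≈ -44.40°, λ = atan2(p_y, p_x) ≈ 118.77°.

≈ (44.4°S, 118.8°E)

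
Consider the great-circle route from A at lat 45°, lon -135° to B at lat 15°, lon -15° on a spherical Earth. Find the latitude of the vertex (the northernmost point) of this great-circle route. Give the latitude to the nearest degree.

The great circle lies in the plane with unit normal n̂ = (p₁ × p₂)/|p₁ × p₂|.
Here n̂_z ≈ +0.599; the vertex latitude is φ_max = arccos|n̂_z| ≈ 53.2°.
Check via Clairaut: cos φ_max = |cos φ₁| · sin C = cos(45.0°)·sin(57.9°) ≈ 0.599, again giving ≈ 53.2°.

≈ 53°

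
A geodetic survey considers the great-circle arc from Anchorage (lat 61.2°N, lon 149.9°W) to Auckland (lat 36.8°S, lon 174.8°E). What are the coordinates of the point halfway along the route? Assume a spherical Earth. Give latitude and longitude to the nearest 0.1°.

From cos δ = sin φ₁ sin φ₂ + cos φ₁ cos φ₂ cos Δλ, the central angle is δ ≈ 1.782 rad (102.1°).
Interpolate at f = 1/2 with slerp weights a = sin((1−f)δ)/sin δ ≈ 0.796, b = sin(fδ)/sin δ ≈ 0.796.
p = a·p₁ + b·p₂ ≈ (-0.966, -0.134, 0.221); φ = arcsin(p_z) ≈ 12.74°, λ = atan2(p_y, p_x) ≈ -172.07°.

≈ lat 12.7°N, lon 172.1°W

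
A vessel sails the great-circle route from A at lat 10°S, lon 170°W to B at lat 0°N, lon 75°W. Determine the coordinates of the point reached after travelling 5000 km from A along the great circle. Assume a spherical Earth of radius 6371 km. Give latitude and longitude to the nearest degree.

Write both endpoints as unit vectors p₁, p₂ with components (cos φ cos λ, cos φ sin λ, sin φ).
The central angle between the endpoints is δ = arccos(p₁·p₂) ≈ 1.657 rad (94.9°). The total great-circle distance is δ·R ≈ 1.657 × 6371 ≈ 10555 km, so the target fraction is f = 5000/10555 ≈ 0.474.
Interpolate at f ≈ 0.474 with slerp weights a = sin((1−f)δ)/sin δ ≈ 0.768, b = sin(fδ)/sin δ ≈ 0.709.
p = a·p₁ + b·p₂ ≈ (-0.562, -0.817, -0.133); φ = arcsin(p_z) ≈ -7.67°, λ = atan2(p_y, p_x) ≈ -124.52°.

≈ lat 8°S, lon 125°W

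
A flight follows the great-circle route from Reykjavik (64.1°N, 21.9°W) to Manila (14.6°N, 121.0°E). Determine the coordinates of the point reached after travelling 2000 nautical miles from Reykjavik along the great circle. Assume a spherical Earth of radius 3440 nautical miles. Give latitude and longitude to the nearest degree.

≈ 71°N, 74°E

From cos δ = sin φ₁ sin φ₂ + cos φ₁ cos φ₂ cos Δλ, the central angle is δ ≈ 1.681 rad (96.3°). The total great-circle distance is δ·R ≈ 1.681 × 3440 ≈ 5784 nmi, so the target fraction is f = 2000/5784 ≈ 0.346.
Interpolate at f ≈ 0.346 with slerp weights a = sin((1−f)δ)/sin δ ≈ 0.897, b = sin(fδ)/sin δ ≈ 0.553.
p = a·p₁ + b·p₂ ≈ (0.088, 0.312, 0.946); φ = arcsin(p_z) ≈ 71.07°, λ = atan2(p_y, p_x) ≈ 74.26°.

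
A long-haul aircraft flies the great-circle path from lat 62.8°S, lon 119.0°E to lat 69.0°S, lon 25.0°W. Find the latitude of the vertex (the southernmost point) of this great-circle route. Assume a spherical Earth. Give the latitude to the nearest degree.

The great circle lies in the plane with unit normal n̂ = (p₁ × p₂)/|p₁ × p₂|.
Here n̂_z ≈ -0.134; the vertex latitude is φ_max = arccos|n̂_z| ≈ 82.3°.

≈ 82°S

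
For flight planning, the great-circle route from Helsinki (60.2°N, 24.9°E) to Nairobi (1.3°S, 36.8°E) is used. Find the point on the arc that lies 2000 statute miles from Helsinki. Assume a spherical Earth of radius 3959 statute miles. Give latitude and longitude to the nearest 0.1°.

Write both endpoints as unit vectors p₁, p₂ with components (cos φ cos λ, cos φ sin λ, sin φ).
The central angle between the endpoints is δ = arccos(p₁·p₂) ≈ 1.085 rad (62.2°). The total great-circle distance is δ·R ≈ 1.085 × 3959 ≈ 4297 mi, so the target fraction is f = 2000/4297 ≈ 0.465.
Interpolate at f ≈ 0.465 with slerp weights a = sin((1−f)δ)/sin δ ≈ 0.620, b = sin(fδ)/sin δ ≈ 0.547.
p = a·p₁ + b·p₂ ≈ (0.717, 0.457, 0.525); φ = arcsin(p_z) ≈ 31.70°, λ = atan2(p_y, p_x) ≈ 32.52°.

≈ 31.7°N, 32.5°E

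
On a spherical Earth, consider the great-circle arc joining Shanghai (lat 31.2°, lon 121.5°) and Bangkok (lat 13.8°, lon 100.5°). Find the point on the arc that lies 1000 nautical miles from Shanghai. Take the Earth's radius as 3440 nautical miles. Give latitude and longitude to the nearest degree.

Convert each endpoint to a unit vector on the sphere (x = cos φ cos λ, y = cos φ sin λ, z = sin φ).
The central angle between the endpoints is δ = arccos(p₁·p₂) ≈ 0.453 rad (26.0°). The total great-circle distance is δ·R ≈ 0.453 × 3440 ≈ 1559 nmi, so the target fraction is f = 1000/1559 ≈ 0.641.
Interpolate at f ≈ 0.641 with slerp weights a = sin((1−f)δ)/sin δ ≈ 0.369, b = sin(fδ)/sin δ ≈ 0.655.
p = a·p₁ + b·p₂ ≈ (-0.281, 0.895, 0.348); φ = arcsin(p_z) ≈ 20.34°, λ = atan2(p_y, p_x) ≈ 107.44°.

≈ lat 20°, lon 107°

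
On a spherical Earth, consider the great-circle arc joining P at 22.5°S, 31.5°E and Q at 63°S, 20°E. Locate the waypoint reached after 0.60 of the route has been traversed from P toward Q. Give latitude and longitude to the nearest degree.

From cos δ = sin φ₁ sin φ₂ + cos φ₁ cos φ₂ cos Δλ, the central angle is δ ≈ 0.720 rad (41.2°).
Interpolate at f = 0.60 with slerp weights a = sin((1−f)δ)/sin δ ≈ 0.431, b = sin(fδ)/sin δ ≈ 0.635.
p = a·p₁ + b·p₂ ≈ (0.610, 0.307, -0.731); φ = arcsin(p_z) ≈ -46.93°, λ = atan2(p_y, p_x) ≈ 26.67°.

≈ 47°S, 27°E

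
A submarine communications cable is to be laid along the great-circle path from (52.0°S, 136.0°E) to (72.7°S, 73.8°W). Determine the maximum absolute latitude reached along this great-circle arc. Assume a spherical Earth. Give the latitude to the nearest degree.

The great circle lies in the plane with unit normal n̂ = (p₁ × p₂)/|p₁ × p₂|.
Here n̂_z ≈ +0.113; the vertex latitude is φ_max = arccos|n̂_z| ≈ 83.5°.
Check via Clairaut: cos φ_max = |cos φ₁| · sin C = cos(52.0°)·sin(169.4°) ≈ 0.113, again giving ≈ 83.5°.

≈ 84°S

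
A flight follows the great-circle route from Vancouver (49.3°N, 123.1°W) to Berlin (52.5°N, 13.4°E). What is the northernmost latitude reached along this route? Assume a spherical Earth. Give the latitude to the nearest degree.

≈ 73°N

The great circle lies in the plane with unit normal n̂ = (p₁ × p₂)/|p₁ × p₂|.
Here n̂_z ≈ +0.288; the vertex latitude is φ_max = arccos|n̂_z| ≈ 73.3°.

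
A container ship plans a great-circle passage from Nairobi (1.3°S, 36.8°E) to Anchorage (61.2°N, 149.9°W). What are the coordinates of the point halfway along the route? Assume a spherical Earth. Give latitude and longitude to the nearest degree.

Write both endpoints as unit vectors p₁, p₂ with components (cos φ cos λ, cos φ sin λ, sin φ).
The central angle between the endpoints is δ = arccos(p₁·p₂) ≈ 2.092 rad (119.9°).
Interpolate at f = 1/2 with slerp weights a = sin((1−f)δ)/sin δ ≈ 0.998, b = sin(fδ)/sin δ ≈ 0.998.
p = a·p₁ + b·p₂ ≈ (0.383, 0.357, 0.852); φ = arcsin(p_z) ≈ 58.44°, λ = atan2(p_y, p_x) ≈ 42.95°.

≈ (58°N, 43°E)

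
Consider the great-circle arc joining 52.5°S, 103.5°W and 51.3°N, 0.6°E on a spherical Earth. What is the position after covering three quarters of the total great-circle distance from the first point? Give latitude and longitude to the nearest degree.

Write both endpoints as unit vectors p₁, p₂ with components (cos φ cos λ, cos φ sin λ, sin φ).
The central angle between the endpoints is δ = arccos(p₁·p₂) ≈ 2.363 rad (135.4°).
Interpolate at f = 3/4 with slerp weights a = sin((1−f)δ)/sin δ ≈ 0.793, b = sin(fδ)/sin δ ≈ 1.395.
p = a·p₁ + b·p₂ ≈ (0.760, -0.460, 0.460); φ = arcsin(p_z) ≈ 27.36°, λ = atan2(p_y, p_x) ≈ -31.22°.

≈ 27°N, 31°W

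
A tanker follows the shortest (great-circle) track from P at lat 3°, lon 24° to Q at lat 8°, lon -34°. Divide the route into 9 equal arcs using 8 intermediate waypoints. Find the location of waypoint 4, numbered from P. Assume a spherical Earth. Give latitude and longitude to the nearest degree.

The haversine formula gives a central angle δ ≈ 1.011 rad (57.9°) between the endpoints.
Interpolate at f = 4/9 with slerp weights a = sin((1−f)δ)/sin δ ≈ 0.628, b = sin(fδ)/sin δ ≈ 0.513.
p = a·p₁ + b·p₂ ≈ (0.994, -0.029, 0.104); φ = arcsin(p_z) ≈ 5.98°, λ = atan2(p_y, p_x) ≈ -1.65°.

≈ lat 6°, lon -2°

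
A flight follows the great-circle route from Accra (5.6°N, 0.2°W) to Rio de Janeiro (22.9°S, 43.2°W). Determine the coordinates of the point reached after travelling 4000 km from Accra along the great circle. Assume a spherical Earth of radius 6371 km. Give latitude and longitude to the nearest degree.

Write both endpoints as unit vectors p₁, p₂ with components (cos φ cos λ, cos φ sin λ, sin φ).
The central angle between the endpoints is δ = arccos(p₁·p₂) ≈ 0.886 rad (50.8°). The total great-circle distance is δ·R ≈ 0.886 × 6371 ≈ 5645 km, so the target fraction is f = 4000/5645 ≈ 0.709.
Interpolate at f ≈ 0.709 with slerp weights a = sin((1−f)δ)/sin δ ≈ 0.330, b = sin(fδ)/sin δ ≈ 0.758.
p = a·p₁ + b·p₂ ≈ (0.837, -0.479, -0.263); φ = arcsin(p_z) ≈ -15.24°, λ = atan2(p_y, p_x) ≈ -29.79°.

≈ 15°S, 30°W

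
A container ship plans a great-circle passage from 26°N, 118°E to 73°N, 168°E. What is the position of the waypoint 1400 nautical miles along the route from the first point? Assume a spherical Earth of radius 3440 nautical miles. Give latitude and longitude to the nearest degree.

Convert each endpoint to a unit vector on the sphere (x = cos φ cos λ, y = cos φ sin λ, z = sin φ).
The central angle between the endpoints is δ = arccos(p₁·p₂) ≈ 0.942 rad (54.0°). The total great-circle distance is δ·R ≈ 0.942 × 3440 ≈ 3241 nmi, so the target fraction is f = 1400/3241 ≈ 0.432.
Interpolate at f ≈ 0.432 with slerp weights a = sin((1−f)δ)/sin δ ≈ 0.630, b = sin(fδ)/sin δ ≈ 0.489.
p = a·p₁ + b·p₂ ≈ (-0.406, 0.530, 0.744); φ = arcsin(p_z) ≈ 48.11°, λ = atan2(p_y, p_x) ≈ 127.45°.

≈ 48°N, 127°E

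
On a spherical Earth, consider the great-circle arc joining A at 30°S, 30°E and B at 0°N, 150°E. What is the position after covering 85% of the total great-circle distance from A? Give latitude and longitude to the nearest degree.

≈ 10°S, 135°E

The haversine formula gives a central angle δ ≈ 2.019 rad (115.7°) between the endpoints.
Interpolate at f = 0.85 with slerp weights a = sin((1−f)δ)/sin δ ≈ 0.331, b = sin(fδ)/sin δ ≈ 1.098.
p = a·p₁ + b·p₂ ≈ (-0.703, 0.692, -0.165); φ = arcsin(p_z) ≈ -9.52°, λ = atan2(p_y, p_x) ≈ 135.43°.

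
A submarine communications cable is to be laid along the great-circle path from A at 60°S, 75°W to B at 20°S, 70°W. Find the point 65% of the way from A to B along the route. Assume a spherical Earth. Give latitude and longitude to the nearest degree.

≈ 34°S, 71°W

From cos δ = sin φ₁ sin φ₂ + cos φ₁ cos φ₂ cos Δλ, the central angle is δ ≈ 0.701 rad (40.2°).
Interpolate at f = 0.65 with slerp weights a = sin((1−f)δ)/sin δ ≈ 0.377, b = sin(fδ)/sin δ ≈ 0.682.
p = a·p₁ + b·p₂ ≈ (0.268, -0.784, -0.559); φ = arcsin(p_z) ≈ -34.02°, λ = atan2(p_y, p_x) ≈ -71.13°.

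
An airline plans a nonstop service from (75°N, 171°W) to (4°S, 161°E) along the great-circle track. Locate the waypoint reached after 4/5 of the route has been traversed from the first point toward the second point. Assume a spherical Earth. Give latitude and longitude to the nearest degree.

Convert each endpoint to a unit vector on the sphere (x = cos φ cos λ, y = cos φ sin λ, z = sin φ).
The central angle between the endpoints is δ = arccos(p₁·p₂) ≈ 1.410 rad (80.8°).
Interpolate at f = 4/5 with slerp weights a = sin((1−f)δ)/sin δ ≈ 0.282, b = sin(fδ)/sin δ ≈ 0.915.
p = a·p₁ + b·p₂ ≈ (-0.935, 0.286, 0.208); φ = arcsin(p_z) ≈ 12.03°, λ = atan2(p_y, p_x) ≈ 163.01°.

≈ (12°N, 163°E)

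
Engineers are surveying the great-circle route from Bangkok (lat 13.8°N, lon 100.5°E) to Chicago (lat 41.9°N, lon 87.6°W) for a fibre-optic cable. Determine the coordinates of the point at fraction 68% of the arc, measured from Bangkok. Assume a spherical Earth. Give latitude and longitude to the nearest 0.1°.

≈ lat 79.3°N, lon 122.0°W

Convert each endpoint to a unit vector on the sphere (x = cos φ cos λ, y = cos φ sin λ, z = sin φ).
The central angle between the endpoints is δ = arccos(p₁·p₂) ≈ 2.161 rad (123.8°).
Interpolate at f = 0.68 with slerp weights a = sin((1−f)δ)/sin δ ≈ 0.767, b = sin(fδ)/sin δ ≈ 1.197.
p = a·p₁ + b·p₂ ≈ (-0.098, -0.158, 0.983); φ = arcsin(p_z) ≈ 79.29°, λ = atan2(p_y, p_x) ≈ -122.00°.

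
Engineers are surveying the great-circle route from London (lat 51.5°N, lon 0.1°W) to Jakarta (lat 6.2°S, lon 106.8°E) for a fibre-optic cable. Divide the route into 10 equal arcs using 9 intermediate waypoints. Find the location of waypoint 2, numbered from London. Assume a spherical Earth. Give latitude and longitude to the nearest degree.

From cos δ = sin φ₁ sin φ₂ + cos φ₁ cos φ₂ cos Δλ, the central angle is δ ≈ 1.838 rad (105.3°).
Interpolate at f = 2/10 with slerp weights a = sin((1−f)δ)/sin δ ≈ 1.032, b = sin(fδ)/sin δ ≈ 0.373.
p = a·p₁ + b·p₂ ≈ (0.535, 0.354, 0.767); φ = arcsin(p_z) ≈ 50.10°, λ = atan2(p_y, p_x) ≈ 33.45°.

≈ lat 50°N, lon 33°E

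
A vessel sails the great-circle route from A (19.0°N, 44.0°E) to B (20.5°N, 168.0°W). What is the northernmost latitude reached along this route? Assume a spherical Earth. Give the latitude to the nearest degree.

≈ 52°N

The great circle lies in the plane with unit normal n̂ = (p₁ × p₂)/|p₁ × p₂|.
Here n̂_z ≈ +0.609; the vertex latitude is φ_max = arccos|n̂_z| ≈ 52.5°.
Check via Clairaut: cos φ_max = |cos φ₁| · sin C = cos(19.0°)·sin(40.1°) ≈ 0.609, again giving ≈ 52.5°.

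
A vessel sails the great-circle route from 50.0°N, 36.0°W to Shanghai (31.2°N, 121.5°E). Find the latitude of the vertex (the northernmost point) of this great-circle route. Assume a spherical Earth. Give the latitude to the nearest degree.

≈ 78°N

The great circle lies in the plane with unit normal n̂ = (p₁ × p₂)/|p₁ × p₂|.
Here n̂_z ≈ +0.212; the vertex latitude is φ_max = arccos|n̂_z| ≈ 77.8°.
Check via Clairaut: cos φ_max = |cos φ₁| · sin C = cos(50.0°)·sin(19.2°) ≈ 0.212, again giving ≈ 77.8°.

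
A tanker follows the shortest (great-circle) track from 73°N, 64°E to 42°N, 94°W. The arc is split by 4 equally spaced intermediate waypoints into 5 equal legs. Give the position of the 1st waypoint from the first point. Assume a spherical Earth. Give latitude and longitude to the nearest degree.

From cos δ = sin φ₁ sin φ₂ + cos φ₁ cos φ₂ cos Δλ, the central angle is δ ≈ 1.117 rad (64.0°).
Interpolate at f = 1/5 with slerp weights a = sin((1−f)δ)/sin δ ≈ 0.867, b = sin(fδ)/sin δ ≈ 0.246.
p = a·p₁ + b·p₂ ≈ (0.098, 0.045, 0.994); φ = arcsin(p_z) ≈ 83.79°, λ = atan2(p_y, p_x) ≈ 24.65°.

≈ 84°N, 25°E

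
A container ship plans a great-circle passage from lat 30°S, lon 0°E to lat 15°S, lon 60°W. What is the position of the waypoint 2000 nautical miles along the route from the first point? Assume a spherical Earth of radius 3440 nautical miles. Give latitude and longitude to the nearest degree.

≈ lat 24°S, lon 37°W

Write both endpoints as unit vectors p₁, p₂ with components (cos φ cos λ, cos φ sin λ, sin φ).
The central angle between the endpoints is δ = arccos(p₁·p₂) ≈ 0.991 rad (56.8°). The total great-circle distance is δ·R ≈ 0.991 × 3440 ≈ 3410 nmi, so the target fraction is f = 2000/3410 ≈ 0.587.
Interpolate at f ≈ 0.587 with slerp weights a = sin((1−f)δ)/sin δ ≈ 0.476, b = sin(fδ)/sin δ ≈ 0.656.
p = a·p₁ + b·p₂ ≈ (0.729, -0.549, -0.408); φ = arcsin(p_z) ≈ -24.08°, λ = atan2(p_y, p_x) ≈ -36.97°.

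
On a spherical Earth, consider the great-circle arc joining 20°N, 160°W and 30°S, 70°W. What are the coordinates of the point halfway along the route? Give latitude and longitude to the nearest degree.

≈ 7°S, 117°W

The haversine formula gives a central angle δ ≈ 1.743 rad (99.8°) between the endpoints.
Interpolate at f = 1/2 with slerp weights a = sin((1−f)δ)/sin δ ≈ 0.777, b = sin(fδ)/sin δ ≈ 0.777.
p = a·p₁ + b·p₂ ≈ (-0.456, -0.882, -0.123); φ = arcsin(p_z) ≈ -7.05°, λ = atan2(p_y, p_x) ≈ -117.34°.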